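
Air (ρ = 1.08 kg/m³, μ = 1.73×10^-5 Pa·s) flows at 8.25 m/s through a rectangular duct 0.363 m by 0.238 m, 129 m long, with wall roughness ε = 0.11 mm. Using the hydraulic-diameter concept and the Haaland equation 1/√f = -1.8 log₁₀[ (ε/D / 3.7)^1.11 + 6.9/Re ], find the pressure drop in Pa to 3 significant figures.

Hydraulic diameter D_h = 4A/P = 4·(0.363·0.238)/(2·(0.363+0.238)) = 0.3456/1.202 = 0.2875 m.
Re = ρVD_h/μ = 1.08·8.25·0.2875/1.73e-05 = 1.481e+05.
ε/D_h = 0.00011/0.2875 = 0.000383; Haaland gives 1/√f = -1.8 log₁₀[3.77e-05+4.66e-05] = 7.334, so f = 0.01859.
ΔP = f(L/D_h)(ρV²/2) = 0.01859·129/0.2875·36.75 = 306.6 Pa.

ΔP ≈ 307 Pa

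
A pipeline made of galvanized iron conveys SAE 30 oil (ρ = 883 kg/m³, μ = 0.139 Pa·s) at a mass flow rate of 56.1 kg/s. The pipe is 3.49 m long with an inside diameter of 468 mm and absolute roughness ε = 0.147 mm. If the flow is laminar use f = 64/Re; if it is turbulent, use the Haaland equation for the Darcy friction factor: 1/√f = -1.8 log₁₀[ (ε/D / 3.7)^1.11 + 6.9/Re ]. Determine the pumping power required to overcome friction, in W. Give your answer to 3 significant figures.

A = πD²/4 = π(0.468)²/4 = 0.172 m²; mean velocity V = ṁ/(ρA) = 56.1/(883 · 0.172) = 0.3693 m/s.
Reynolds number Re = ρVD/μ = 883 · 0.3693 · 0.468 / 0.139 = 1098.
Re < 2300 → laminar flow, so f = 64/Re = 64/1098 = 0.05829 (the turbulent correlation is not needed).
Darcy-Weisbach: ΔP = f(L/D)(ρV²/2) = 0.05829·(3.49/0.468)·(883·0.3693²/2) = 0.05829·7.457·60.22 = 26.18 Pa.
Q = ṁ/ρ = 56.1/883 = 0.06353 m³/s.
Pumping power P = QΔP = 0.06353·26.18 = 1.663 W = 1.66 W.

P ≈ 1.66 W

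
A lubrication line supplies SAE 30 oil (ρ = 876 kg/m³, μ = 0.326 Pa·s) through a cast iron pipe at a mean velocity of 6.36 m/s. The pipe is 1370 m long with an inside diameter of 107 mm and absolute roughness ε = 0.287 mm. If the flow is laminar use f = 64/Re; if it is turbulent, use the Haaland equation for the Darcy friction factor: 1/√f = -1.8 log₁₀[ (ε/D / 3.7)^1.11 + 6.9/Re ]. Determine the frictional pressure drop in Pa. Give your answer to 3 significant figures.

Reynolds number Re = ρVD/μ = 876 · 6.36 · 0.107 / 0.326 = 1829.
Re < 2300 → laminar flow, so f = 64/Re = 64/1829 = 0.035 (the turbulent correlation is not needed).
Darcy-Weisbach: ΔP = f(L/D)(ρV²/2) = 0.035·(1370/0.107)·(876·6.36²/2) = 0.035·1.28e+04·1.772e+04 = 7.939e+06 Pa.

ΔP ≈ 7.94×10^6 Pa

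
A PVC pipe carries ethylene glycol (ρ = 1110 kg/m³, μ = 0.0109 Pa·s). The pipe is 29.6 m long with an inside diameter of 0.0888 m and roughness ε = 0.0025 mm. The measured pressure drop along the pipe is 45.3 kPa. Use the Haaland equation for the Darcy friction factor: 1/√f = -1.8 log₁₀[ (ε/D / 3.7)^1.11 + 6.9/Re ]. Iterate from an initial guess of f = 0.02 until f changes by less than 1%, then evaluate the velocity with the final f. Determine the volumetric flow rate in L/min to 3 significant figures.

Rearranging Darcy-Weisbach: V = √(2·ΔP·D/(f·L·ρ)). With ε/D = 2.5e-06/0.0888 = 2.82e-05, iterate starting from f = 0.02:
  f = 0.02 → V = √(2·4.53e+04·0.0888/(0.02·29.6·1110)) = 3.499 m/s; Re = ρVD/μ = 3.164e+04; f → 0.02307
  f = 0.02307 → V = 3.258 m/s; Re = 2.946e+04; f → 0.02347
  f = 0.02347 → V = 3.23 m/s; Re = 2.921e+04; f → 0.02352
Converged (Δf/f < 1%). With the final f = 0.02352: V = √(2·4.53e+04·0.0888/(0.02352·29.6·1110)) = 3.227 m/s.
Q = V·A = 3.227·(π/4·0.0888²) = 0.01999 m³/s = 1200 L/min.

Q ≈ 1200 L/min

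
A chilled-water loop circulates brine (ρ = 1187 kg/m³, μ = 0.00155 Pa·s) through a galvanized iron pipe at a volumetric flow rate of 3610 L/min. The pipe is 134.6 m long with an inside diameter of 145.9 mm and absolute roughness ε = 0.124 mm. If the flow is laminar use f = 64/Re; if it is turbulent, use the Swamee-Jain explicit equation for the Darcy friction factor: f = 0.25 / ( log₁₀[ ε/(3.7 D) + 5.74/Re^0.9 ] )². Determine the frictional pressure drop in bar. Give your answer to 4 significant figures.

ΔP ≈ 1.406 bar

Q = 3610 L/min = 3610/60000 = 0.06017 m³/s.
Cross-sectional area A = πD²/4 = π(0.1459)²/4 = 0.01672 m²; mean velocity V = Q/A = 0.06017/0.01672 = 3.599 m/s.
Reynolds number Re = ρVD/μ = 1187 · 3.599 · 0.1459 / 0.00155 = 4.021e+05.
Re > 4000 → turbulent. Relative roughness ε/D = 0.000124/0.1459 = 0.00085. Swamee-Jain: f = 0.25/(log₁₀[0.00085/3.7 + 5.74/4.021e+05^0.9])² = 0.25/(log₁₀[0.00023 + 5.19e-05])² = 0.25/(-3.55)² = 0.01983.
Darcy-Weisbach: ΔP = f(L/D)(ρV²/2) = 0.01983·(134.6/0.1459)·(1187·3.599²/2) = 0.01983·922.5·7687 = 1.406e+05 Pa.
ΔP = 1.406e+05 Pa = 1.406 bar.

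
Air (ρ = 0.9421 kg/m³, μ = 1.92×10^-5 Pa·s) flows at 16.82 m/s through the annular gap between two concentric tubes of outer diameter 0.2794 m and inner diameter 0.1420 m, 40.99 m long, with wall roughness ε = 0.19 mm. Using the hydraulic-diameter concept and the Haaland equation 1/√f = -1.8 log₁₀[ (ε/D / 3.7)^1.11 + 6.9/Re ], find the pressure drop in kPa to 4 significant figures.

ΔP ≈ 0.9150 kPa

Hydraulic diameter D_h = 4A/P = D_o - D_i = 0.2794 - 0.142 = 0.1374 m.
Re = ρVD_h/μ = 0.9421·16.82·0.1374/1.92e-05 = 1.134e+05.
ε/D_h = 0.00019/0.1374 = 0.00138; Haaland gives 1/√f = -1.8 log₁₀[0.000157+6.08e-05] = 6.592, so f = 0.02301.
ΔP = f(L/D_h)(ρV²/2) = 0.02301·40.99/0.1374·133.3 = 915 Pa.
ΔP = 0.9150 kPa.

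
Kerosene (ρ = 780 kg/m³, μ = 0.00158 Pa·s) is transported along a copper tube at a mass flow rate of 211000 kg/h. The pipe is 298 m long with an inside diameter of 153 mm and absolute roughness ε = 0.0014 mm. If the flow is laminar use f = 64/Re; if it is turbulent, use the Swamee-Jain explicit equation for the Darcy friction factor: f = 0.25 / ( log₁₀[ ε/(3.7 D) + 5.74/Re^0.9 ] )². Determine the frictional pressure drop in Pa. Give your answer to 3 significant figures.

ΔP ≈ 183000 Pa

ṁ = 211000 kg/h = 211000/3600 = 58.61 kg/s.
A = πD²/4 = π(0.153)²/4 = 0.01839 m²; mean velocity V = ṁ/(ρA) = 58.61/(780 · 0.01839) = 4.087 m/s.
Reynolds number Re = ρVD/μ = 780 · 4.087 · 0.153 / 0.00158 = 3.087e+05.
Re > 4000 → turbulent. Relative roughness ε/D = 1.4e-06/0.153 = 9.15e-06. Swamee-Jain: f = 0.25/(log₁₀[9.15e-06/3.7 + 5.74/3.087e+05^0.9])² = 0.25/(log₁₀[2.47e-06 + 6.58e-05])² = 0.25/(-4.166)² = 0.01441.
Darcy-Weisbach: ΔP = f(L/D)(ρV²/2) = 0.01441·(298/0.153)·(780·4.087²/2) = 0.01441·1948·6515 = 1.828e+05 Pa.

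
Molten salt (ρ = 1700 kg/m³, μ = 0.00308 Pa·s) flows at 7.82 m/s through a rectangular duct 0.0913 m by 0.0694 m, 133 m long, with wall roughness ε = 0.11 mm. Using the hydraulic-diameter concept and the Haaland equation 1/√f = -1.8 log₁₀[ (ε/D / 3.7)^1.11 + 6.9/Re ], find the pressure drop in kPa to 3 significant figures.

Hydraulic diameter D_h = 4A/P = 4·(0.0913·0.0694)/(2·(0.0913+0.0694)) = 0.02534/0.3214 = 0.07886 m.
Re = ρVD_h/μ = 1700·7.82·0.07886/0.00308 = 3.404e+05.
ε/D_h = 0.00011/0.07886 = 0.00139; Haaland gives 1/√f = -1.8 log₁₀[0.000158+2.03e-05] = 6.746, so f = 0.02197.
ΔP = f(L/D_h)(ρV²/2) = 0.02197·133/0.07886·5.198e+04 = 1.926e+06 Pa.
ΔP = 1930 kPa.

ΔP ≈ 1930 kPa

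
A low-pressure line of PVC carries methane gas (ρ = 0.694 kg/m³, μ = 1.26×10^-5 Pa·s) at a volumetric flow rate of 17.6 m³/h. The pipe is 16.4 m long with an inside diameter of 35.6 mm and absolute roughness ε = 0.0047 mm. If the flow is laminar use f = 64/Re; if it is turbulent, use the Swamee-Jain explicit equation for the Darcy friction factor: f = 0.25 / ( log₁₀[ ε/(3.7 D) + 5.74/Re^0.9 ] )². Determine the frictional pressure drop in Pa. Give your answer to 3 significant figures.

Q = 17.6 m³/h = 17.6/3600 = 0.004889 m³/s.
Cross-sectional area A = πD²/4 = π(0.0356)²/4 = 0.0009954 m²; mean velocity V = Q/A = 0.004889/0.0009954 = 4.912 m/s.
Reynolds number Re = ρVD/μ = 0.694 · 4.912 · 0.0356 / 1.26e-05 = 9631.
Re > 4000 → turbulent. Relative roughness ε/D = 4.7e-06/0.0356 = 0.000132. Swamee-Jain: f = 0.25/(log₁₀[0.000132/3.7 + 5.74/9631^0.9])² = 0.25/(log₁₀[3.57e-05 + 0.00149])² = 0.25/(-2.816)² = 0.03152.
Darcy-Weisbach: ΔP = f(L/D)(ρV²/2) = 0.03152·(16.4/0.0356)·(0.694·4.912²/2) = 0.03152·460.7·8.371 = 121.6 Pa.

ΔP ≈ 122 Pa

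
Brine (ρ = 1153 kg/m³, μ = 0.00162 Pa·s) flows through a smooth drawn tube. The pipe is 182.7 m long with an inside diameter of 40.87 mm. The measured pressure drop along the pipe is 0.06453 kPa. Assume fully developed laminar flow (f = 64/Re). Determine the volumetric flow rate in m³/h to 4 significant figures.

For laminar flow, f = 64/Re with Re = ρVD/μ, so Darcy-Weisbach reduces to ΔP = 32μLV/D². Solving for V: V = ΔP·D²/(32μL) = 64.53·(0.04087)²/(32·0.00162·182.7) = 0.01138 m/s.
Check: Re = ρVD/μ = 1153·0.01138·0.04087/0.00162 = 331 < 2300, so the laminar assumption holds.
Q = V·A = 0.01138·(π/4·0.04087²) = 1.493e-05 m³/s = 0.05375 m³/h.

Q ≈ 0.05375 m³/h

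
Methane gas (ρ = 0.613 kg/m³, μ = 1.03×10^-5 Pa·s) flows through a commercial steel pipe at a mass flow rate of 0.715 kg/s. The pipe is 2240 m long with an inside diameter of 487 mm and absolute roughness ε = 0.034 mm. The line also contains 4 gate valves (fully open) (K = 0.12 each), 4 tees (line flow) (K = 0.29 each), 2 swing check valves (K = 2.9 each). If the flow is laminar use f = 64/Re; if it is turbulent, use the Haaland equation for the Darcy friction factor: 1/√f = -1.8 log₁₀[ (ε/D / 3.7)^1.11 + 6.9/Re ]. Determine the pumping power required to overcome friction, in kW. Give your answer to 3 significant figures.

A = πD²/4 = π(0.487)²/4 = 0.1863 m²; mean velocity V = ṁ/(ρA) = 0.715/(0.613 · 0.1863) = 6.262 m/s.
Reynolds number Re = ρVD/μ = 0.613 · 6.262 · 0.487 / 1.03e-05 = 1.815e+05.
Re > 4000 → turbulent. Relative roughness ε/D = 3.4e-05/0.487 = 6.98e-05. Haaland: 1/√f = -1.8 log₁₀[(6.98e-05/3.7)^1.11 + 6.9/1.815e+05] = -1.8 log₁₀[5.7e-06 + 3.8e-05] = 7.847, so f = 0.01624.
Total minor-loss coefficient ΣK = 4·0.12 + 4·0.29 + 2·2.9 = 7.44.
ΔP = [f·L/D + ΣK]·(ρV²/2) = [0.01624·2240/0.487 + 7.44]·(0.613·6.262²/2) = [74.7 + 7.44]·12.02 = 987.2 Pa.
Q = ṁ/ρ = 0.715/0.613 = 1.166 m³/s.
Pumping power P = QΔP = 1.166·987.2 = 1151 W = 1.15 kW.

P ≈ 1.15 kW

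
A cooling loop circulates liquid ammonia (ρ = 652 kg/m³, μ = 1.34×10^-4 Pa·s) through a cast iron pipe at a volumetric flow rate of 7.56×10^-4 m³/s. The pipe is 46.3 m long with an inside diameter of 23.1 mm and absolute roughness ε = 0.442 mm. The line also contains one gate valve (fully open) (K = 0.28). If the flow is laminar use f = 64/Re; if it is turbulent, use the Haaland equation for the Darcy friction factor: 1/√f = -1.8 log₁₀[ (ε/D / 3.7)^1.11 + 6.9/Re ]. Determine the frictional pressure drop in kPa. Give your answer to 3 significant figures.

Cross-sectional area A = πD²/4 = π(0.0231)²/4 = 0.0004191 m²; mean velocity V = Q/A = 0.000756/0.0004191 = 1.804 m/s.
Reynolds number Re = ρVD/μ = 652 · 1.804 · 0.0231 / 0.000134 = 2.028e+05.
Re > 4000 → turbulent. Relative roughness ε/D = 0.000442/0.0231 = 0.0191. Haaland: 1/√f = -1.8 log₁₀[(0.0191/3.7)^1.11 + 6.9/2.028e+05] = -1.8 log₁₀[0.0029 + 3.4e-05] = 4.559, so f = 0.04811.
Total minor-loss coefficient ΣK = 1·0.28 = 0.28.
ΔP = [f·L/D + ΣK]·(ρV²/2) = [0.04811·46.3/0.0231 + 0.28]·(652·1.804²/2) = [96.43 + 0.28]·1061 = 1.026e+05 Pa.
ΔP = 1.026e+05 Pa = 103 kPa.

ΔP ≈ 103 kPa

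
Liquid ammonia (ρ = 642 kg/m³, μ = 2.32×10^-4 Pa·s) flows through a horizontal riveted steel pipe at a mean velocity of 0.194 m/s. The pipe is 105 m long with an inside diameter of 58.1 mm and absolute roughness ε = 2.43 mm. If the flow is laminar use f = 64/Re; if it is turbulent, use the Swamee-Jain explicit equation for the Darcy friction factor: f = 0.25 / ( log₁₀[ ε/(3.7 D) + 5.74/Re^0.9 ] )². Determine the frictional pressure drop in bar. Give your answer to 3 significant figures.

ΔP ≈ 0.0147 bar

Reynolds number Re = ρVD/μ = 642 · 0.194 · 0.0581 / 0.000232 = 3.119e+04.
Re > 4000 → turbulent. Relative roughness ε/D = 0.00243/0.0581 = 0.0418. Swamee-Jain: f = 0.25/(log₁₀[0.0418/3.7 + 5.74/3.119e+04^0.9])² = 0.25/(log₁₀[0.0113 + 0.000518])² = 0.25/(-1.927)² = 0.0673.
Darcy-Weisbach: ΔP = f(L/D)(ρV²/2) = 0.0673·(105/0.0581)·(642·0.194²/2) = 0.0673·1807·12.08 = 1469 Pa.
ΔP = 1469 Pa = 0.0147 bar.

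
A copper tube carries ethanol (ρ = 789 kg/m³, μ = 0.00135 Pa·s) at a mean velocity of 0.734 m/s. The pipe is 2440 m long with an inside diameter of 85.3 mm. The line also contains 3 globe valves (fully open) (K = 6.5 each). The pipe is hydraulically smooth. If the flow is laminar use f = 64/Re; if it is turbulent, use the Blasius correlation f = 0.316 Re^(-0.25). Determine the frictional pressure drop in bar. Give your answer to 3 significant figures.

Reynolds number Re = ρVD/μ = 789 · 0.734 · 0.0853 / 0.00135 = 3.659e+04.
Re > 4000 → turbulent. Smooth-pipe (Blasius): f = 0.316 Re^(-0.25) = 0.316/(3.659e+04)^0.25 = 0.02285.
Total minor-loss coefficient ΣK = 3·6.5 = 19.5.
ΔP = [f·L/D + ΣK]·(ρV²/2) = [0.02285·2440/0.0853 + 19.5]·(789·0.734²/2) = [653.6 + 19.5]·212.5 = 1.431e+05 Pa.
ΔP = 1.431e+05 Pa = 1.43 bar.

ΔP ≈ 1.43 bar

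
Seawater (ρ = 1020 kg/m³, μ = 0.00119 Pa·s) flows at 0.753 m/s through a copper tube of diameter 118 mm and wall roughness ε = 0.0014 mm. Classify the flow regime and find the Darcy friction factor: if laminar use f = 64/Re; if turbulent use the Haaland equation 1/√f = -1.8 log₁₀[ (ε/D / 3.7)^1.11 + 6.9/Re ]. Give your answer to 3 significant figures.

Re = ρVD/μ = 1020·0.753·0.118/0.00119 = 7.616e+04.
Re > 4000 → turbulent. ε/D = 1.4e-06/0.118 = 1.19e-05; Haaland: 1/√f = -1.8 log₁₀[7.97e-07 + 9.06e-05] = 7.27, so f = 0.01892.

f ≈ 0.0189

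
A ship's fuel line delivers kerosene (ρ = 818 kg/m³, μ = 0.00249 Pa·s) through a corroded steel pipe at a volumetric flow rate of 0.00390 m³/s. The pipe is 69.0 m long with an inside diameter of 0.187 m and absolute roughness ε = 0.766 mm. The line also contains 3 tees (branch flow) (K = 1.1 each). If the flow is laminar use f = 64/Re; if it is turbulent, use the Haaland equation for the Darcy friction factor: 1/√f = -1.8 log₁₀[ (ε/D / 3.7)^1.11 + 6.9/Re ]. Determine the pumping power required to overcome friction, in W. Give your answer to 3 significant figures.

P ≈ 0.547 W

Cross-sectional area A = πD²/4 = π(0.187)²/4 = 0.02746 m²; mean velocity V = Q/A = 0.0039/0.02746 = 0.142 m/s.
Reynolds number Re = ρVD/μ = 818 · 0.142 · 0.187 / 0.00249 = 8723.
Re > 4000 → turbulent. Relative roughness ε/D = 0.000766/0.187 = 0.0041. Haaland: 1/√f = -1.8 log₁₀[(0.0041/3.7)^1.11 + 6.9/8723] = -1.8 log₁₀[0.000524 + 0.000791] = 5.186, so f = 0.03718.
Total minor-loss coefficient ΣK = 3·1.1 = 3.3.
ΔP = [f·L/D + ΣK]·(ρV²/2) = [0.03718·69/0.187 + 3.3]·(818·0.142²/2) = [13.72 + 3.3]·8.247 = 140.4 Pa.
Pumping power P = QΔP = 0.0039·140.4 = 0.5474 W = 0.547 W.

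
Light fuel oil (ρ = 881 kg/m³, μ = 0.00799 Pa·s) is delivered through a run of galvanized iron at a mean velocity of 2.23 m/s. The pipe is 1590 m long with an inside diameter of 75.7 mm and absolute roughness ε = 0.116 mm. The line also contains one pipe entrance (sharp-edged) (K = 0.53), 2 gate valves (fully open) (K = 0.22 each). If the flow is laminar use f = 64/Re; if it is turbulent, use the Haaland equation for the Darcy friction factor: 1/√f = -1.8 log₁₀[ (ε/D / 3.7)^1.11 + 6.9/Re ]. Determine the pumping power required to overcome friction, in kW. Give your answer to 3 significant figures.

Reynolds number Re = ρVD/μ = 881 · 2.23 · 0.0757 / 0.00799 = 1.861e+04.
Re > 4000 → turbulent. Relative roughness ε/D = 0.000116/0.0757 = 0.00153. Haaland: 1/√f = -1.8 log₁₀[(0.00153/3.7)^1.11 + 6.9/1.861e+04] = -1.8 log₁₀[0.000176 + 0.000371] = 5.872, so f = 0.029.
Total minor-loss coefficient ΣK = 1·0.53 + 2·0.22 = 0.97.
ΔP = [f·L/D + ΣK]·(ρV²/2) = [0.029·1590/0.0757 + 0.97]·(881·2.23²/2) = [609.1 + 0.97]·2191 = 1.336e+06 Pa.
Q = V·A = 2.23·0.004501 = 0.01004 m³/s.
Pumping power P = QΔP = 0.01004·1.336e+06 = 13410 W = 13.4 kW.

P ≈ 13.4 kW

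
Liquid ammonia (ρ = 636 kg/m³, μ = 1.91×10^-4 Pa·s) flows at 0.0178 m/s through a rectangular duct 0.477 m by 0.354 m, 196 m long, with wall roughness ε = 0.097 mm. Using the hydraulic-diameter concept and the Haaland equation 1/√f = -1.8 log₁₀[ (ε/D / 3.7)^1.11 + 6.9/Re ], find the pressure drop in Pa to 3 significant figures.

Hydraulic diameter D_h = 4A/P = 4·(0.477·0.354)/(2·(0.477+0.354)) = 0.6754/1.662 = 0.4064 m.
Re = ρVD_h/μ = 636·0.0178·0.4064/0.000191 = 2.409e+04.
ε/D_h = 9.7e-05/0.4064 = 0.000239; Haaland gives 1/√f = -1.8 log₁₀[2.23e-05+0.000286] = 6.319, so f = 0.02505.
ΔP = f(L/D_h)(ρV²/2) = 0.02505·196/0.4064·0.1008 = 1.217 Pa.

ΔP ≈ 1.22 Pa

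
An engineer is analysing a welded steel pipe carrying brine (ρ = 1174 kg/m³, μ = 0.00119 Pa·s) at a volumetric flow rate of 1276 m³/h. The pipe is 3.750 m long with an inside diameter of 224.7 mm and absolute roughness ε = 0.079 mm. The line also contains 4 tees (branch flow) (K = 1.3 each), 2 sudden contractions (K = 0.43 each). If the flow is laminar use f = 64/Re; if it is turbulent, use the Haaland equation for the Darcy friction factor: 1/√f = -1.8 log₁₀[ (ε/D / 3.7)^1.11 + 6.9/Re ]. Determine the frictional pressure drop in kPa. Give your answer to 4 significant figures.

ΔP ≈ 296.5 kPa

Q = 1276 m³/h = 1276/3600 = 0.3544 m³/s.
Cross-sectional area A = πD²/4 = π(0.2247)²/4 = 0.03965 m²; mean velocity V = Q/A = 0.3544/0.03965 = 8.938 m/s.
Reynolds number Re = ρVD/μ = 1174 · 8.938 · 0.2247 / 0.00119 = 1.981e+06.
Re > 4000 → turbulent. Relative roughness ε/D = 7.9e-05/0.2247 = 0.000352. Haaland: 1/√f = -1.8 log₁₀[(0.000352/3.7)^1.11 + 6.9/1.981e+06] = -1.8 log₁₀[3.43e-05 + 3.48e-06] = 7.961, so f = 0.01578.
Total minor-loss coefficient ΣK = 4·1.3 + 2·0.43 = 6.06.
ΔP = [f·L/D + ΣK]·(ρV²/2) = [0.01578·3.75/0.2247 + 6.06]·(1174·8.938²/2) = [0.2633 + 6.06]·4.69e+04 = 2.965e+05 Pa.
ΔP = 2.965e+05 Pa = 296.5 kPa.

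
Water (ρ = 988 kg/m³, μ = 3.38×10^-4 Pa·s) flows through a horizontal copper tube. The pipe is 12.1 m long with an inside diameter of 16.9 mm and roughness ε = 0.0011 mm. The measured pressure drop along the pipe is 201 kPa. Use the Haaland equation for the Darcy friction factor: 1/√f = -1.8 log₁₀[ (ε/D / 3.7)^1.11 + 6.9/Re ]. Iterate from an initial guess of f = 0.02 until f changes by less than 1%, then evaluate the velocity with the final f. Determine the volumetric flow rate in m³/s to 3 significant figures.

Q ≈ 0.00139 m³/s

Rearranging Darcy-Weisbach: V = √(2·ΔP·D/(f·L·ρ)). With ε/D = 1.1e-06/0.0169 = 6.51e-05, iterate starting from f = 0.02:
  f = 0.02 → V = √(2·2.01e+05·0.0169/(0.02·12.1·988)) = 5.331 m/s; Re = ρVD/μ = 2.633e+05; f → 0.01523
  f = 0.01523 → V = 6.109 m/s; Re = 3.018e+05; f → 0.0149
  f = 0.0149 → V = 6.175 m/s; Re = 3.05e+05; f → 0.01488
Converged (Δf/f < 1%). With the final f = 0.01488: V = √(2·2.01e+05·0.0169/(0.01488·12.1·988)) = 6.18 m/s.
Q = V·A = 6.18·(π/4·0.0169²) = 0.001386 m³/s = 0.00139 m³/s.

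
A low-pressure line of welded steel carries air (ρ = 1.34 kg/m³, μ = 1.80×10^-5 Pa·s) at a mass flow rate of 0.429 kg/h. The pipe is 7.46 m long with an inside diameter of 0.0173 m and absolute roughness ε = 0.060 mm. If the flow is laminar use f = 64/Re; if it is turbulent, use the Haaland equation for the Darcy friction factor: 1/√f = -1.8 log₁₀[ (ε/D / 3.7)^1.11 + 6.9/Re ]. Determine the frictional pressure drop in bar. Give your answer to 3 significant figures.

ṁ = 0.429 kg/h = 0.429/3600 = 0.0001192 kg/s.
A = πD²/4 = π(0.0173)²/4 = 0.0002351 m²; mean velocity V = ṁ/(ρA) = 0.0001192/(1.34 · 0.0002351) = 0.3783 m/s.
Reynolds number Re = ρVD/μ = 1.34 · 0.3783 · 0.0173 / 1.8e-05 = 487.2.
Re < 2300 → laminar flow, so f = 64/Re = 64/487.2 = 0.1314 (the turbulent correlation is not needed).
Darcy-Weisbach: ΔP = f(L/D)(ρV²/2) = 0.1314·(7.46/0.0173)·(1.34·0.3783²/2) = 0.1314·431.2·0.0959 = 5.432 Pa.
ΔP = 5.432 Pa = 5.43×10^-5 bar.

ΔP ≈ 5.43×10^-5 bar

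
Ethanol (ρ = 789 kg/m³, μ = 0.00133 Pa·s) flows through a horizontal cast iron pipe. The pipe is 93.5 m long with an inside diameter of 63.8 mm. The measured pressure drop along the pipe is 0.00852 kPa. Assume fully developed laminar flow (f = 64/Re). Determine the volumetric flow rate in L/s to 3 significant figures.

Q ≈ 0.0279 L/s

For laminar flow, f = 64/Re with Re = ρVD/μ, so Darcy-Weisbach reduces to ΔP = 32μLV/D². Solving for V: V = ΔP·D²/(32μL) = 8.52·(0.0638)²/(32·0.00133·93.5) = 0.008715 m/s.
Check: Re = ρVD/μ = 789·0.008715·0.0638/0.00133 = 329.8 < 2300, so the laminar assumption holds.
Q = V·A = 0.008715·(π/4·0.0638²) = 2.786e-05 m³/s = 0.0279 L/s.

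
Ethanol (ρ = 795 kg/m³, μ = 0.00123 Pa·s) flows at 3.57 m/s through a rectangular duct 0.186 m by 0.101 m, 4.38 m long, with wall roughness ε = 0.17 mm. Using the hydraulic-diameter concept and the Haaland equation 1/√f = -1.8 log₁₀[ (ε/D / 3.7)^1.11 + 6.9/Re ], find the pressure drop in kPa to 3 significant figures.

ΔP ≈ 3.68 kPa

Hydraulic diameter D_h = 4A/P = 4·(0.186·0.101)/(2·(0.186+0.101)) = 0.07514/0.574 = 0.1309 m.
Re = ρVD_h/μ = 795·3.57·0.1309/0.00123 = 3.021e+05.
ε/D_h = 0.00017/0.1309 = 0.0013; Haaland gives 1/√f = -1.8 log₁₀[0.000146+2.28e-05] = 6.789, so f = 0.0217.
ΔP = f(L/D_h)(ρV²/2) = 0.0217·4.38/0.1309·5066 = 3677 Pa.
ΔP = 3.68 kPa.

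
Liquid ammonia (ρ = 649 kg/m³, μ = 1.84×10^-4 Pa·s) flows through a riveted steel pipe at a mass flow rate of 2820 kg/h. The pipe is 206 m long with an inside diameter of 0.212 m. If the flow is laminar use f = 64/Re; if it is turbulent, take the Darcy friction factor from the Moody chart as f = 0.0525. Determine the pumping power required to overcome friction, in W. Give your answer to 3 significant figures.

P ≈ 0.0234 W

ṁ = 2820 kg/h = 2820/3600 = 0.7833 kg/s.
A = πD²/4 = π(0.212)²/4 = 0.0353 m²; mean velocity V = ṁ/(ρA) = 0.7833/(649 · 0.0353) = 0.03419 m/s.
Reynolds number Re = ρVD/μ = 649 · 0.03419 · 0.212 / 0.000184 = 2.557e+04.
Re > 4000 → turbulent; use the Moody-chart value f = 0.0525.
Darcy-Weisbach: ΔP = f(L/D)(ρV²/2) = 0.0525·(206/0.212)·(649·0.03419²/2) = 0.0525·971.7·0.3794 = 19.35 Pa.
Q = ṁ/ρ = 0.7833/649 = 0.001207 m³/s.
Pumping power P = QΔP = 0.001207·19.35 = 0.02336 W = 0.0234 W.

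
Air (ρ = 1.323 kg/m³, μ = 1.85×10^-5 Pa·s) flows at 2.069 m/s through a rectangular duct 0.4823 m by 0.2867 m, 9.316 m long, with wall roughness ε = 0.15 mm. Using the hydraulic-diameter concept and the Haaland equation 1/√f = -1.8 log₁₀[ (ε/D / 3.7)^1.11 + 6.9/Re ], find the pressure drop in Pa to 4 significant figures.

Hydraulic diameter D_h = 4A/P = 4·(0.4823·0.2867)/(2·(0.4823+0.2867)) = 0.5531/1.538 = 0.3596 m.
Re = ρVD_h/μ = 1.323·2.069·0.3596/1.85e-05 = 5.321e+04.
ε/D_h = 0.00015/0.3596 = 0.000417; Haaland gives 1/√f = -1.8 log₁₀[4.15e-05+0.00013] = 6.78, so f = 0.02175.
ΔP = f(L/D_h)(ρV²/2) = 0.02175·9.316/0.3596·2.832 = 1.596 Pa.

ΔP ≈ 1.596 Pa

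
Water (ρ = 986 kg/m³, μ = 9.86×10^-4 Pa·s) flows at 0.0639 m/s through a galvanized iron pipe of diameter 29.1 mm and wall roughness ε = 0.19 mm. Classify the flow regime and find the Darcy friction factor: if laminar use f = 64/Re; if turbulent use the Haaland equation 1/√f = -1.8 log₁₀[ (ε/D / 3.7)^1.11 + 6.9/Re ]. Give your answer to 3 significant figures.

Re = ρVD/μ = 986·0.0639·0.0291/0.000986 = 1859.
Re < 2300 → laminar, so f = 64/Re = 0.03442 (roughness is irrelevant in laminar flow).

f ≈ 0.0344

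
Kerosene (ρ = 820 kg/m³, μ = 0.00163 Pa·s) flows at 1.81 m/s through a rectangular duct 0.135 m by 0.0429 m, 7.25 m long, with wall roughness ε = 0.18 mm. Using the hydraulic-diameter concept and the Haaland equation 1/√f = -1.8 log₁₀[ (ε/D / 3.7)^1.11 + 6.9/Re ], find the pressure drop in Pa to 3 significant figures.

Hydraulic diameter D_h = 4A/P = 4·(0.135·0.0429)/(2·(0.135+0.0429)) = 0.02317/0.3558 = 0.06511 m.
Re = ρVD_h/μ = 820·1.81·0.06511/0.00163 = 5.929e+04.
ε/D_h = 0.00018/0.06511 = 0.00276; Haaland gives 1/√f = -1.8 log₁₀[0.000338+0.000116] = 6.016, so f = 0.02763.
ΔP = f(L/D_h)(ρV²/2) = 0.02763·7.25/0.06511·1343 = 4133 Pa.

ΔP ≈ 4130 Pa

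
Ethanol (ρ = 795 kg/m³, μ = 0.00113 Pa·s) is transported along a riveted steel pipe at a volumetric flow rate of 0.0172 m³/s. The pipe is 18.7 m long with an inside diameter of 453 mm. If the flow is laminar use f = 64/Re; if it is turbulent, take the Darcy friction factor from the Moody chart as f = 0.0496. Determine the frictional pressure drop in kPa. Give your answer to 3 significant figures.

ΔP ≈ 0.00927 kPa

Cross-sectional area A = πD²/4 = π(0.453)²/4 = 0.1612 m²; mean velocity V = Q/A = 0.0172/0.1612 = 0.1067 m/s.
Reynolds number Re = ρVD/μ = 795 · 0.1067 · 0.453 / 0.00113 = 3.401e+04.
Re > 4000 → turbulent; use the Moody-chart value f = 0.0496.
Darcy-Weisbach: ΔP = f(L/D)(ρV²/2) = 0.0496·(18.7/0.453)·(795·0.1067²/2) = 0.0496·41.28·4.527 = 9.269 Pa.
ΔP = 9.269 Pa = 0.00927 kPa.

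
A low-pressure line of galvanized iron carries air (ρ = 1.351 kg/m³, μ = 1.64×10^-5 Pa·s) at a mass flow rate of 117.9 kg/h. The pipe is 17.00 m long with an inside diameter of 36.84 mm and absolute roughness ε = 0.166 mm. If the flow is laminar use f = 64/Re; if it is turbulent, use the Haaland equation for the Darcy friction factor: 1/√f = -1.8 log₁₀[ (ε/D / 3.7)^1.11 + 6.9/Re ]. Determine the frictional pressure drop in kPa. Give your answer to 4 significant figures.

ṁ = 117.9 kg/h = 117.9/3600 = 0.03275 kg/s.
A = πD²/4 = π(0.03684)²/4 = 0.001066 m²; mean velocity V = ṁ/(ρA) = 0.03275/(1.351 · 0.001066) = 22.74 m/s.
Reynolds number Re = ρVD/μ = 1.351 · 22.74 · 0.03684 / 1.64e-05 = 6.902e+04.
Re > 4000 → turbulent. Relative roughness ε/D = 0.000166/0.03684 = 0.00451. Haaland: 1/√f = -1.8 log₁₀[(0.00451/3.7)^1.11 + 6.9/6.902e+04] = -1.8 log₁₀[0.000582 + 0.0001] = 5.699, so f = 0.03079.
Darcy-Weisbach: ΔP = f(L/D)(ρV²/2) = 0.03079·(17/0.03684)·(1.351·22.74²/2) = 0.03079·461.5·349.4 = 4964 Pa.
ΔP = 4964 Pa = 4.964 kPa.

ΔP ≈ 4.964 kPa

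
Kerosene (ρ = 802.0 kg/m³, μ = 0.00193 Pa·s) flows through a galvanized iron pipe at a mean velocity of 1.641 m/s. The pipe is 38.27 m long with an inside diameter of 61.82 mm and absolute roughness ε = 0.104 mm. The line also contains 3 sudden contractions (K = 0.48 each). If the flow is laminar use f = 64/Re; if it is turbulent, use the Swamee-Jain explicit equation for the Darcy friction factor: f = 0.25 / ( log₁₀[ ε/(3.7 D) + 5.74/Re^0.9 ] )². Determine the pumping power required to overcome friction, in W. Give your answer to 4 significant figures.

Reynolds number Re = ρVD/μ = 802 · 1.641 · 0.06182 / 0.00193 = 4.216e+04.
Re > 4000 → turbulent. Relative roughness ε/D = 0.000104/0.06182 = 0.00168. Swamee-Jain: f = 0.25/(log₁₀[0.00168/3.7 + 5.74/4.216e+04^0.9])² = 0.25/(log₁₀[0.000455 + 0.000395])² = 0.25/(-3.071)² = 0.02651.
Total minor-loss coefficient ΣK = 3·0.48 = 1.44.
ΔP = [f·L/D + ΣK]·(ρV²/2) = [0.02651·38.27/0.06182 + 1.44]·(802·1.641²/2) = [16.41 + 1.44]·1080 = 1.928e+04 Pa.
Q = V·A = 1.641·0.003002 = 0.004926 m³/s.
Pumping power P = QΔP = 0.004926·1.928e+04 = 94.955 W = 94.95 W.

P ≈ 94.95 W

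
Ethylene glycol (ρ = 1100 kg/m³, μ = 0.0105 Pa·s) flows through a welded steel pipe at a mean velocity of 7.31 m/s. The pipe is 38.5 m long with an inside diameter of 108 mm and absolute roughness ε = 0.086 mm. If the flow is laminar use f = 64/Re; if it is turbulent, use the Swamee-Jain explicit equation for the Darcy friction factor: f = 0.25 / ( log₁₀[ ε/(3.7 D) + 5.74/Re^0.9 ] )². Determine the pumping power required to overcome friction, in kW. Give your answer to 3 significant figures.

Reynolds number Re = ρVD/μ = 1100 · 7.31 · 0.108 / 0.0105 = 8.271e+04.
Re > 4000 → turbulent. Relative roughness ε/D = 8.6e-05/0.108 = 0.000796. Swamee-Jain: f = 0.25/(log₁₀[0.000796/3.7 + 5.74/8.271e+04^0.9])² = 0.25/(log₁₀[0.000215 + 0.000215])² = 0.25/(-3.366)² = 0.02207.
Darcy-Weisbach: ΔP = f(L/D)(ρV²/2) = 0.02207·(38.5/0.108)·(1100·7.31²/2) = 0.02207·356.5·2.939e+04 = 2.312e+05 Pa.
Q = V·A = 7.31·0.009161 = 0.06697 m³/s.
Pumping power P = QΔP = 0.06697·2.312e+05 = 15480 W = 15.5 kW.

P ≈ 15.5 kW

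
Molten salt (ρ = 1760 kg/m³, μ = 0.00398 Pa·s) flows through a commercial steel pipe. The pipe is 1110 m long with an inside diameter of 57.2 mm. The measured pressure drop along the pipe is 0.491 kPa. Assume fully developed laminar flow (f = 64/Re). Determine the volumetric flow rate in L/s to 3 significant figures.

Q ≈ 0.0292 L/s

For laminar flow, f = 64/Re with Re = ρVD/μ, so Darcy-Weisbach reduces to ΔP = 32μLV/D². Solving for V: V = ΔP·D²/(32μL) = 491·(0.0572)²/(32·0.00398·1110) = 0.01136 m/s.
Check: Re = ρVD/μ = 1760·0.01136·0.0572/0.00398 = 287.4 < 2300, so the laminar assumption holds.
Q = V·A = 0.01136·(π/4·0.0572²) = 2.92e-05 m³/s = 0.0292 L/s.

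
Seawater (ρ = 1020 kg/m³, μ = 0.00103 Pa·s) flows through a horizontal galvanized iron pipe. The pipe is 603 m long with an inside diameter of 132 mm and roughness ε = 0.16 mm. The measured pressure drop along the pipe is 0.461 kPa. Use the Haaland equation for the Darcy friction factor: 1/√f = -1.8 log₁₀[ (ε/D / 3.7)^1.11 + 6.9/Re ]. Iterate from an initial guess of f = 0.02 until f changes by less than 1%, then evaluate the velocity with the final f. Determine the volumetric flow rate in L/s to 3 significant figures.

Rearranging Darcy-Weisbach: V = √(2·ΔP·D/(f·L·ρ)). With ε/D = 0.00016/0.132 = 0.00121, iterate starting from f = 0.02:
  f = 0.02 → V = √(2·461·0.132/(0.02·603·1020)) = 0.09947 m/s; Re = ρVD/μ = 1.3e+04; f → 0.03059
  f = 0.03059 → V = 0.08043 m/s; Re = 1.051e+04; f → 0.03209
  f = 0.03209 → V = 0.07853 m/s; Re = 1.026e+04; f → 0.03227
Converged (Δf/f < 1%). With the final f = 0.03227: V = √(2·461·0.132/(0.03227·603·1020)) = 0.07831 m/s.
Q = V·A = 0.07831·(π/4·0.132²) = 0.001072 m³/s = 1.07 L/s.

Q ≈ 1.07 L/s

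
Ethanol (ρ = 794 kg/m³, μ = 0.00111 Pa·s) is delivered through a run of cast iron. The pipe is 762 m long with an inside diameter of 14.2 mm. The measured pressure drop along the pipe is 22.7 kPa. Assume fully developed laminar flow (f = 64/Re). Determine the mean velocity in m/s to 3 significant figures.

For laminar flow, f = 64/Re with Re = ρVD/μ, so Darcy-Weisbach reduces to ΔP = 32μLV/D². Solving for V: V = ΔP·D²/(32μL) = 2.27e+04·(0.0142)²/(32·0.00111·762) = 0.1691 m/s.
Check: Re = ρVD/μ = 794·0.1691·0.0142/0.00111 = 1718 < 2300, so the laminar assumption holds.

V ≈ 0.169 m/s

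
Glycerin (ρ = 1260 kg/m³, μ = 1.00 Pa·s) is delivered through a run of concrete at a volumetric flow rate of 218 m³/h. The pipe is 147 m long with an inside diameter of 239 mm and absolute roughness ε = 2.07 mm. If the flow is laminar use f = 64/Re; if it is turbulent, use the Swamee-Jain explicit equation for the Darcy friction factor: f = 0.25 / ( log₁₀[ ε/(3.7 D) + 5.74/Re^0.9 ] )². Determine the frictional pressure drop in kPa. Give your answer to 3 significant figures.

ΔP ≈ 111 kPa

Q = 218 m³/h = 218/3600 = 0.06056 m³/s.
Cross-sectional area A = πD²/4 = π(0.239)²/4 = 0.04486 m²; mean velocity V = Q/A = 0.06056/0.04486 = 1.35 m/s.
Reynolds number Re = ρVD/μ = 1260 · 1.35 · 0.239 / 1 = 406.5.
Re < 2300 → laminar flow, so f = 64/Re = 64/406.5 = 0.1575 (the turbulent correlation is not needed).
Darcy-Weisbach: ΔP = f(L/D)(ρV²/2) = 0.1575·(147/0.239)·(1260·1.35²/2) = 0.1575·615.1·1148 = 1.112e+05 Pa.
ΔP = 1.112e+05 Pa = 111 kPa.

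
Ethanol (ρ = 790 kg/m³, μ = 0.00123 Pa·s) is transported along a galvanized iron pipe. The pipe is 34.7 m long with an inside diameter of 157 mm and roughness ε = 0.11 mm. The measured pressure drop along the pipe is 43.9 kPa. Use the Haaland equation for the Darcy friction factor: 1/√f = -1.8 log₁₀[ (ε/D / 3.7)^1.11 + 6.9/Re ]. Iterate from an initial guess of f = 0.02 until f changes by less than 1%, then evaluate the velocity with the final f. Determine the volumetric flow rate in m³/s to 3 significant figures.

Q ≈ 0.100 m³/s

Rearranging Darcy-Weisbach: V = √(2·ΔP·D/(f·L·ρ)). With ε/D = 0.00011/0.157 = 0.000701, iterate starting from f = 0.02:
  f = 0.02 → V = √(2·4.39e+04·0.157/(0.02·34.7·790)) = 5.014 m/s; Re = ρVD/μ = 5.056e+05; f → 0.01874
  f = 0.01874 → V = 5.18 m/s; Re = 5.224e+05; f → 0.01872
Converged (Δf/f < 1%). With the final f = 0.01872: V = √(2·4.39e+04·0.157/(0.01872·34.7·790)) = 5.183 m/s.
Q = V·A = 5.183·(π/4·0.157²) = 0.1003 m³/s = 0.100 m³/s.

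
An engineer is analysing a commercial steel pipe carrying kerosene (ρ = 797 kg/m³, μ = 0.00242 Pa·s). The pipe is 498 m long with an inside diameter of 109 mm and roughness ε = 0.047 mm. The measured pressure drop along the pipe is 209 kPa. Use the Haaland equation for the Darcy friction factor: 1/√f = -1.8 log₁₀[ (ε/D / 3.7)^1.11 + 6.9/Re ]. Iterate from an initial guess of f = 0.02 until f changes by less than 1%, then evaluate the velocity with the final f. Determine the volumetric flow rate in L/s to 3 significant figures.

Q ≈ 22.2 L/s

Rearranging Darcy-Weisbach: V = √(2·ΔP·D/(f·L·ρ)). With ε/D = 4.7e-05/0.109 = 0.000431, iterate starting from f = 0.02:
  f = 0.02 → V = √(2·2.09e+05·0.109/(0.02·498·797)) = 2.396 m/s; Re = ρVD/μ = 8.6e+04; f → 0.0202
Converged (Δf/f < 1%). With the final f = 0.0202: V = √(2·2.09e+05·0.109/(0.0202·498·797)) = 2.384 m/s.
Q = V·A = 2.384·(π/4·0.109²) = 0.02225 m³/s = 22.2 L/s.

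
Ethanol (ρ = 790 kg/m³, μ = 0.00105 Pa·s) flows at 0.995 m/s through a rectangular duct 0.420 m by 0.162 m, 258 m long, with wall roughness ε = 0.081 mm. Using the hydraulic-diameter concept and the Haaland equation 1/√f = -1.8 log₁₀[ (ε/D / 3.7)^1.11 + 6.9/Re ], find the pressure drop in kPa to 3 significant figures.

Hydraulic diameter D_h = 4A/P = 4·(0.42·0.162)/(2·(0.42+0.162)) = 0.2722/1.164 = 0.2338 m.
Re = ρVD_h/μ = 790·0.995·0.2338/0.00105 = 1.75e+05.
ε/D_h = 8.1e-05/0.2338 = 0.000346; Haaland gives 1/√f = -1.8 log₁₀[3.37e-05+3.94e-05] = 7.444, so f = 0.01805.
ΔP = f(L/D_h)(ρV²/2) = 0.01805·258/0.2338·391.1 = 7787 Pa.
ΔP = 7.79 kPa.

ΔP ≈ 7.79 kPa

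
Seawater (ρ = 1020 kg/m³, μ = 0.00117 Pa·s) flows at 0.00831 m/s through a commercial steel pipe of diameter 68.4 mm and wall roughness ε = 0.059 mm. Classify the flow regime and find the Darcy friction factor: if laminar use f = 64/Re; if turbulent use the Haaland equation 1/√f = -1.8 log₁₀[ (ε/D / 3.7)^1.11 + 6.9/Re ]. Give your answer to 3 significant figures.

Re = ρVD/μ = 1020·0.00831·0.0684/0.00117 = 495.5.
Re < 2300 → laminar, so f = 64/Re = 0.1292 (roughness is irrelevant in laminar flow).

f ≈ 0.129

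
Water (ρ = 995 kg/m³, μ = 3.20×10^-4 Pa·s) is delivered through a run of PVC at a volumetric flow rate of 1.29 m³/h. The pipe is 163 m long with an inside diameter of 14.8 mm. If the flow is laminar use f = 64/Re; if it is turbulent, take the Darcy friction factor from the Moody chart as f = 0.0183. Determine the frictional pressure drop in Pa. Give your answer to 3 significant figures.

ΔP ≈ 435000 Pa

Q = 1.29 m³/h = 1.29/3600 = 0.0003583 m³/s.
Cross-sectional area A = πD²/4 = π(0.0148)²/4 = 0.000172 m²; mean velocity V = Q/A = 0.0003583/0.000172 = 2.083 m/s.
Reynolds number Re = ρVD/μ = 995 · 2.083 · 0.0148 / 0.00032 = 9.585e+04.
Re > 4000 → turbulent; use the Moody-chart value f = 0.0183.
Darcy-Weisbach: ΔP = f(L/D)(ρV²/2) = 0.0183·(163/0.0148)·(995·2.083²/2) = 0.0183·1.101e+04·2158 = 4.35e+05 Pa.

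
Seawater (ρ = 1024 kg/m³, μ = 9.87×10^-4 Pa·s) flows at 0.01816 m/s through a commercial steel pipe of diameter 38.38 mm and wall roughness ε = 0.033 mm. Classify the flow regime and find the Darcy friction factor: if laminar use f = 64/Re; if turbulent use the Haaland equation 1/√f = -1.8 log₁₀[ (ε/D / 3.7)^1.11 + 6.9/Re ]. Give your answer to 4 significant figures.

f ≈ 0.08851

Re = ρVD/μ = 1024·0.01816·0.03838/0.000987 = 723.1.
Re < 2300 → laminar, so f = 64/Re = 0.08851 (roughness is irrelevant in laminar flow).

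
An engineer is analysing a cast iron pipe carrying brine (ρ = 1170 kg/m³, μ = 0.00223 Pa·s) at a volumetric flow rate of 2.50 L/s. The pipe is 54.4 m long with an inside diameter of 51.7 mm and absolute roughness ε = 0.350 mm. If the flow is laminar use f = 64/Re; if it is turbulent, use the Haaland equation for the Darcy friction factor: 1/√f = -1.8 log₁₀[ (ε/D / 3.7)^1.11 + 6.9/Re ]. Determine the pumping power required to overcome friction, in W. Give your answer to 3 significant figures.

P ≈ 77.5 W

Q = 2.50 L/s = 2.50/1000 = 0.0025 m³/s.
Cross-sectional area A = πD²/4 = π(0.0517)²/4 = 0.002099 m²; mean velocity V = Q/A = 0.0025/0.002099 = 1.191 m/s.
Reynolds number Re = ρVD/μ = 1170 · 1.191 · 0.0517 / 0.00223 = 3.23e+04.
Re > 4000 → turbulent. Relative roughness ε/D = 0.00035/0.0517 = 0.00677. Haaland: 1/√f = -1.8 log₁₀[(0.00677/3.7)^1.11 + 6.9/3.23e+04] = -1.8 log₁₀[0.000915 + 0.000214] = 5.306, so f = 0.03552.
Darcy-Weisbach: ΔP = f(L/D)(ρV²/2) = 0.03552·(54.4/0.0517)·(1170·1.191²/2) = 0.03552·1052·829.6 = 3.101e+04 Pa.
Pumping power P = QΔP = 0.0025·3.101e+04 = 77.53 W = 77.5 W.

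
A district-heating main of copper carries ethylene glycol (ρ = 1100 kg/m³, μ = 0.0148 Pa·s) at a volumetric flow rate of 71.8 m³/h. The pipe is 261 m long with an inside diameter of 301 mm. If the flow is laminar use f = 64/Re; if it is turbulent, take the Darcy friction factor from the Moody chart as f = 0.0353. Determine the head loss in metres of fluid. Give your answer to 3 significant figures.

Q = 71.8 m³/h = 71.8/3600 = 0.01994 m³/s.
Cross-sectional area A = πD²/4 = π(0.301)²/4 = 0.07116 m²; mean velocity V = Q/A = 0.01994/0.07116 = 0.2803 m/s.
Reynolds number Re = ρVD/μ = 1100 · 0.2803 · 0.301 / 0.0148 = 6270.
Re > 4000 → turbulent; use the Moody-chart value f = 0.0353.
Darcy-Weisbach: ΔP = f(L/D)(ρV²/2) = 0.0353·(261/0.301)·(1100·0.2803²/2) = 0.0353·867.1·43.21 = 1323 Pa.
Head loss h_f = ΔP/(ρg) = 1323/(1100·9.81) = 0.123 m.

h_f ≈ 0.123 m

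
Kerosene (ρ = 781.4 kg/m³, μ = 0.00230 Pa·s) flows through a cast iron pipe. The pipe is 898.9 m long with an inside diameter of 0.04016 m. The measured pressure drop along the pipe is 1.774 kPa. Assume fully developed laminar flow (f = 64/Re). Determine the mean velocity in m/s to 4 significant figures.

For laminar flow, f = 64/Re with Re = ρVD/μ, so Darcy-Weisbach reduces to ΔP = 32μLV/D². Solving for V: V = ΔP·D²/(32μL) = 1774·(0.04016)²/(32·0.0023·898.9) = 0.04325 m/s.
Check: Re = ρVD/μ = 781.4·0.04325·0.04016/0.0023 = 590.1 < 2300, so the laminar assumption holds.

V ≈ 0.04325 m/s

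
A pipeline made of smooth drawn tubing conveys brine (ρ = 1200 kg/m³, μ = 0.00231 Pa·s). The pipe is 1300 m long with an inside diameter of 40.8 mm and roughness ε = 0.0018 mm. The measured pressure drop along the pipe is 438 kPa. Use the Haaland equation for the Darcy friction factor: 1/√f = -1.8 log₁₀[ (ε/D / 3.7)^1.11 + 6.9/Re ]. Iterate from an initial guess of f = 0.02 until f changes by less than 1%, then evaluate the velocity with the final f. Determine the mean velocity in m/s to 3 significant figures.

V ≈ 0.942 m/s

Rearranging Darcy-Weisbach: V = √(2·ΔP·D/(f·L·ρ)). With ε/D = 1.8e-06/0.0408 = 4.41e-05, iterate starting from f = 0.02:
  f = 0.02 → V = √(2·4.38e+05·0.0408/(0.02·1300·1200)) = 1.07 m/s; Re = ρVD/μ = 2.268e+04; f → 0.02502
  f = 0.02502 → V = 0.9569 m/s; Re = 2.028e+04; f → 0.02572
  f = 0.02572 → V = 0.9437 m/s; Re = 2e+04; f → 0.02581
Converged (Δf/f < 1%). With the final f = 0.02581: V = √(2·4.38e+05·0.0408/(0.02581·1300·1200)) = 0.9421 m/s.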